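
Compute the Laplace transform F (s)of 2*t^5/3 80/s^6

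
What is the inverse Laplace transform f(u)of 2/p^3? u^2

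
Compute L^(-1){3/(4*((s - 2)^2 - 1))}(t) 3*exp(2*t)*sinh(t)/4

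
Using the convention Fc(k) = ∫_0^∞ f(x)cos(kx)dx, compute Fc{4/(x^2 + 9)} 2*pi*exp(-3*k)/3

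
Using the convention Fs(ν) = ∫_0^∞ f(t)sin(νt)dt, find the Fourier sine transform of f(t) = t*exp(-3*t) 6*ν/(ν^2 + 9)^2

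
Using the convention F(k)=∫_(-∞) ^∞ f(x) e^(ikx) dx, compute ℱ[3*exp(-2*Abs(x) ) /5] 12/(5*(k^2 + 4) ) 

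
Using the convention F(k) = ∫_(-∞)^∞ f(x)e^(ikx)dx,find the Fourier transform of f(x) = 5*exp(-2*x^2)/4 5*sqrt(2)*sqrt(pi)*exp(-k^2/8)/8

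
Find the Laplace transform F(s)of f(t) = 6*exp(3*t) 6/(s - 3)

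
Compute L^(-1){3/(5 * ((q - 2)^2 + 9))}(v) exp(2 * v) * sin(3 * v)/5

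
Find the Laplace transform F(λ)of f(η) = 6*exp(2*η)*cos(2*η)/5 6*(λ - 2)/(5*((λ - 2)^2+4))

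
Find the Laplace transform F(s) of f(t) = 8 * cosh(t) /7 8 * s/(7 * (s^2-1) ) 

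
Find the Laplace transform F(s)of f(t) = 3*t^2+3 3/s+6/s^3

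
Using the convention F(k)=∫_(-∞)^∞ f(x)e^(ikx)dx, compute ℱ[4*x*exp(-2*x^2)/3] sqrt(2)*I*sqrt(pi)*k*exp(-k^2/8)/6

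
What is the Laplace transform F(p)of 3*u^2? 6/p^3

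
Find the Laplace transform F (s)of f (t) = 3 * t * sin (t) 6 * s/ (s^2 + 1)^2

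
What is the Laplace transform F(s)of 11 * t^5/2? 660/s^6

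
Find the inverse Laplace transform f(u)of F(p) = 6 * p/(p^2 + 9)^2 u * sin(3 * u)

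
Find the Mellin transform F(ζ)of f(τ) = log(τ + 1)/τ -pi*csc(pi*ζ)/(ζ - 1)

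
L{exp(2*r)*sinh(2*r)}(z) 2/(z*(z - 4))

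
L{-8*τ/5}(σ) -8/(5*σ^2)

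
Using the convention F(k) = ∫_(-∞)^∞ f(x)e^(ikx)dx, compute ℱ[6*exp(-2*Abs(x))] 24/(k^2 + 4)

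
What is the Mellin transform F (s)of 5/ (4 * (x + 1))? 5 * pi * csc (pi * s)/4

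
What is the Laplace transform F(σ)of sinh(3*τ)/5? 3/(5*(σ^2 - 9))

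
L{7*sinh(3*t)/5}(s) 21/(5*(s^2 - 9))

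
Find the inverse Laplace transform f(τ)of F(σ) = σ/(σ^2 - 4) cosh(2*τ)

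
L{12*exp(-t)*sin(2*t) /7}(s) 24/(7*((s + 1) ^2 + 4) ) 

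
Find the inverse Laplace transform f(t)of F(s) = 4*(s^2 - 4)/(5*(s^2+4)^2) 4*t*cos(2*t)/5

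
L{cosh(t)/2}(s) s/(2*(s^2 - 1))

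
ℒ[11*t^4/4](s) 66/s^5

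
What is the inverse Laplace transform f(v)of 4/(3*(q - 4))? 4*exp(4*v)/3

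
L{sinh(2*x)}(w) 2/(w^2 - 4)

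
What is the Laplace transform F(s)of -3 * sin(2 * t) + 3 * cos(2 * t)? 3 * s/(s^2 + 4) - 6/(s^2 + 4)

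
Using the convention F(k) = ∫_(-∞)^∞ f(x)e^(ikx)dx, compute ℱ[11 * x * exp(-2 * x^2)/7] 11 * sqrt(2) * I * sqrt(pi) * k * exp(-k^2/8)/56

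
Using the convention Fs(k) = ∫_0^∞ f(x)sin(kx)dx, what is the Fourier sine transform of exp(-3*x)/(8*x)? atan(k/3)/8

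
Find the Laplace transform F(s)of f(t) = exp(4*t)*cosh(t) (s - 4)/((s - 4)^2-1)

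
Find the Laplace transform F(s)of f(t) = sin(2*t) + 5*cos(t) 2/(s^2 + 4) + 5*s/(s^2 + 1)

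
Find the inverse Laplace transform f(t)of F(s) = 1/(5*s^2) t/5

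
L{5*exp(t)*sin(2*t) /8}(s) 5/(4*((s - 1) ^2 + 4) ) 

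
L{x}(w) w^(-2)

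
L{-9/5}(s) -9/(5*s)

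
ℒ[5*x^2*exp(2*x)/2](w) 5/(w - 2)^3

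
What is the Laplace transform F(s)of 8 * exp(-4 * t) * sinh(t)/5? 8/(5 * ((s + 4)^2 - 1))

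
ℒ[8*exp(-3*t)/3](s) 8/(3*(s + 3))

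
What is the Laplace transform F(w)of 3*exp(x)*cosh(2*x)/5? 3*(w - 1)/(5*((w - 1)^2 - 4))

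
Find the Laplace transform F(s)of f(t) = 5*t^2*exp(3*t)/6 5/(3*(s - 3)^3)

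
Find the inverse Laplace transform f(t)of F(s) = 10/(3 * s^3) 5 * t^2/3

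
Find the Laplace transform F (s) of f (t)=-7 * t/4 -7/ (4 * s^2) 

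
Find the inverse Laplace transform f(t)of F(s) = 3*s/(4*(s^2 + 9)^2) t*sin(3*t)/8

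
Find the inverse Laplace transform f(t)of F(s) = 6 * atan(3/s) 6 * sin(3 * t)/t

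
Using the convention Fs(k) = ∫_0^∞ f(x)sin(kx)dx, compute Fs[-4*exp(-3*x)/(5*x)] -4*atan(k/3)/5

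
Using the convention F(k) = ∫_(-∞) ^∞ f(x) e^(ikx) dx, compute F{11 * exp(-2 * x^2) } 11 * sqrt(2) * sqrt(pi) * exp(-k^2/8) /2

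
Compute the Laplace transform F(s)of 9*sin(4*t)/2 18/(s^2 + 16)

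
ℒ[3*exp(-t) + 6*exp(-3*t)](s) 6/(s + 3) + 3/(s + 1)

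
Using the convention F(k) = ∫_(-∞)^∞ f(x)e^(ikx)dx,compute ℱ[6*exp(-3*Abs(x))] 36/(k^2 + 9)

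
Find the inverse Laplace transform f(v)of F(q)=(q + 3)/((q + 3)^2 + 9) exp(-3*v)*cos(3*v)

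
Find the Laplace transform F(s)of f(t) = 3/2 3/(2*s)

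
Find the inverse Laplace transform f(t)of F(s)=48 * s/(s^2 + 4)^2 12 * t * sin(2 * t)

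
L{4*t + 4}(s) 4/s^2 + 4/s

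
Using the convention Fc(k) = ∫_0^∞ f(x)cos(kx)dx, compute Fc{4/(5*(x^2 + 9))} 2*pi*exp(-3*k)/15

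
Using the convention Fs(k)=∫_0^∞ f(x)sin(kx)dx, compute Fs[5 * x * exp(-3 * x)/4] 15 * k/(2 * (k^2 + 9)^2)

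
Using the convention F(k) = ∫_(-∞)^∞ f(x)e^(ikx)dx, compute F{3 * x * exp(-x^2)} 3 * I * sqrt(pi) * k * exp(-k^2/4)/2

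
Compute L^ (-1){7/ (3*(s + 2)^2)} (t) 7*t*exp (-2*t)/3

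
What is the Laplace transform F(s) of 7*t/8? 7/(8*s^2) 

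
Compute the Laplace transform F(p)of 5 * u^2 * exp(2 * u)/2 5/(p - 2)^3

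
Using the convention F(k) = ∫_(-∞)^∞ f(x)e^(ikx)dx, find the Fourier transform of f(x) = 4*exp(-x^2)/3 4*sqrt(pi)*exp(-k^2/4)/3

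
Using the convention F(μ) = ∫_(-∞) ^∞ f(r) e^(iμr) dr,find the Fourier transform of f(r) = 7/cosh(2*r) 7*pi/(2*cosh(pi*μ/4) ) 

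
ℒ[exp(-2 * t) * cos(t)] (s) (s + 2)/((s + 2)^2 + 1)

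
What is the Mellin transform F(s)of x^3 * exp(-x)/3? gamma(s + 3)/3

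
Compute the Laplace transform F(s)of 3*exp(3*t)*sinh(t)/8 3/(8*((s - 3)^2 - 1))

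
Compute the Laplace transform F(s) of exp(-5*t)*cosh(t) (s + 5) /((s + 5) ^2-1) 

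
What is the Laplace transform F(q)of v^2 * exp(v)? 2/(q - 1)^3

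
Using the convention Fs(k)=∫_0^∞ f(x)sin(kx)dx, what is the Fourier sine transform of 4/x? 2*pi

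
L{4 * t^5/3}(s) 160/s^6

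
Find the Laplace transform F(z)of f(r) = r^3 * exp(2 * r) 6/(z - 2)^4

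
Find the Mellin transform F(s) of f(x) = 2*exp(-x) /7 2*gamma(s) /7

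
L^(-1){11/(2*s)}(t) 11/2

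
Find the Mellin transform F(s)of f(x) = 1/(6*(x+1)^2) (-pi*s+pi)/(6*sin(pi*s))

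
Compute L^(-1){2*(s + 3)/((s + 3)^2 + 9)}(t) 2*exp(-3*t)*cos(3*t)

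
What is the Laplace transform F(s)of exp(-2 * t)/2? 1/(2 * (s + 2))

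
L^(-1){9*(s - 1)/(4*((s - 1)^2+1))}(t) 9*exp(t)*cos(t)/4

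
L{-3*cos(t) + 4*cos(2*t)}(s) 4*s/(s^2 + 4)-3*s/(s^2 + 1)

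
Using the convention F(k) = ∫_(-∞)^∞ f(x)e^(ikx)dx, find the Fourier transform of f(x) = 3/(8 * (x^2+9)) pi * exp(-3 * Abs(k))/8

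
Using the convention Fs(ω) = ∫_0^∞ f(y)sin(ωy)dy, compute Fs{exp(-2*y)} ω/(ω^2 + 4)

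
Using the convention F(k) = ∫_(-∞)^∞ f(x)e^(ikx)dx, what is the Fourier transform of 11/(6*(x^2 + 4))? 11*pi*exp(-2*Abs(k))/12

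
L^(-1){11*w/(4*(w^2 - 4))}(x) 11*cosh(2*x)/4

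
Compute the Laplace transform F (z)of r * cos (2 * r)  (z^2 - 4)/ (z^2+4)^2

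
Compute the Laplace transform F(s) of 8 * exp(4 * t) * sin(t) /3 8/(3 * ((s - 4) ^2 + 1) ) 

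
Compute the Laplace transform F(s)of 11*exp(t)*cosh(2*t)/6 11*(s - 1)/(6*((s - 1)^2 - 4))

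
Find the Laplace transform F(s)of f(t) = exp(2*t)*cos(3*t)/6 (s - 2)/(6*((s - 2)^2 + 9))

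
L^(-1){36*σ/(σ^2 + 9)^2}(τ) 6*τ*sin(3*τ)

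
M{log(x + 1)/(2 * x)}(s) -pi * csc(pi * s)/(2 * s - 2)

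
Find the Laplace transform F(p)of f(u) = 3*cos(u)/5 3*p/(5*(p^2 + 1))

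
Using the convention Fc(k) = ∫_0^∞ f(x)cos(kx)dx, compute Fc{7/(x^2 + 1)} 7*pi*exp(-k)/2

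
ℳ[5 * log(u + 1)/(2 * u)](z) -5 * pi * csc(pi * z)/(2 * z - 2)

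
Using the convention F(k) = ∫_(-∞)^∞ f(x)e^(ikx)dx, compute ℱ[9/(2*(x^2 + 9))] 3*pi*exp(-3*Abs(k))/2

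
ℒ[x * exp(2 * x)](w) (w - 2)^(-2)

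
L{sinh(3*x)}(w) 3/(w^2 - 9)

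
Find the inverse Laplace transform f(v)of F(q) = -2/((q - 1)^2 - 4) -exp(v) * sinh(2 * v)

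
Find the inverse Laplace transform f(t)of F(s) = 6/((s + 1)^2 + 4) 3*exp(-t)*sin(2*t)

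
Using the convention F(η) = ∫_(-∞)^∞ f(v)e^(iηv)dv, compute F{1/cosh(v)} pi/cosh(pi*η/2)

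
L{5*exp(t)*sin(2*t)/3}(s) 10/(3*((s - 1)^2 + 4))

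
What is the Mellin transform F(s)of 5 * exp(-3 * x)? 5 * gamma(s)/3^s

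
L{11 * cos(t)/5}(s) 11 * s/(5 * (s^2+1))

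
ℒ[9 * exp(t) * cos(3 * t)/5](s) 9 * (s - 1)/(5 * ((s - 1)^2 + 9))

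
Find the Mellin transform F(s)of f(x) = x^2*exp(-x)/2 gamma(s+2)/2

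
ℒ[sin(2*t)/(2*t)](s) atan(2/s)/2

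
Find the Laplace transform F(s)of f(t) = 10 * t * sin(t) 20 * s/(s^2+1)^2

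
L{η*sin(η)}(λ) 2*λ/(λ^2 + 1)^2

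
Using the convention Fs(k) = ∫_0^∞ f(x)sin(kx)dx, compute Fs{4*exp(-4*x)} 4*k/(k^2 + 16)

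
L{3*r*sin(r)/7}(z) 6*z/(7*(z^2 + 1)^2)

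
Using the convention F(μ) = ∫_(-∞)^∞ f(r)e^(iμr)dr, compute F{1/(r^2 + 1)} pi*exp(-Abs(μ))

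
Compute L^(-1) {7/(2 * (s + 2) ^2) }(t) 7 * t * exp(-2 * t) /2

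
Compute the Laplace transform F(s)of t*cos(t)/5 (s^2 - 1)/(5*(s^2 + 1)^2)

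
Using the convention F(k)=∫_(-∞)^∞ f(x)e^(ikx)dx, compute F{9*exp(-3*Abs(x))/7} 54/(7*(k^2 + 9))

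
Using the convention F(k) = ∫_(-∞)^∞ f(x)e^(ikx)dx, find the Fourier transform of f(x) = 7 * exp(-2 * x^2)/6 7 * sqrt(2) * sqrt(pi) * exp(-k^2/8)/12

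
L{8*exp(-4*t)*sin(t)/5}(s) 8/(5*((s + 4)^2 + 1))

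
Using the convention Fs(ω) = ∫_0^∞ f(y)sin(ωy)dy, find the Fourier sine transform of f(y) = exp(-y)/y atan(ω)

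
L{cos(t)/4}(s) s/(4 * (s^2 + 1))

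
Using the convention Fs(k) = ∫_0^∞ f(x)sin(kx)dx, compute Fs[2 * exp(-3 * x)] 2 * k/(k^2 + 9)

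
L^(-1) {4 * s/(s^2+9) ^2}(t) 2 * t * sin(3 * t) /3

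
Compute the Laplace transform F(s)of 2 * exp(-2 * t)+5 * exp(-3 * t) 5/(s+3)+2/(s+2)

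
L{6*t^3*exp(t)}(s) 36/(s - 1)^4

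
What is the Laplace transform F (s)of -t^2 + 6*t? 6/s^2 - 2/s^3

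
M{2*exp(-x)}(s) 2*gamma(s)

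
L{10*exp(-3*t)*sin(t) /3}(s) 10/(3*((s + 3) ^2 + 1) ) 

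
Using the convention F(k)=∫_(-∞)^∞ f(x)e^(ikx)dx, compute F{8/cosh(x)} 8*pi/cosh(pi*k/2)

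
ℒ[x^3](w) 6/w^4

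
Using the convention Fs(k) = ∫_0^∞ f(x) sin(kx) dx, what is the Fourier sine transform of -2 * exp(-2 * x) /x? -2 * atan(k/2) 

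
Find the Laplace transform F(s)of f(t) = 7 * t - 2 7/s^2 - 2/s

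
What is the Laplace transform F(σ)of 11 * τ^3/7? 66/(7 * σ^4)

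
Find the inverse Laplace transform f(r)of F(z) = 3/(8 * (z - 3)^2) 3 * r * exp(3 * r)/8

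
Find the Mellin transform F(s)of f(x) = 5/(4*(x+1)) 5*pi*csc(pi*s)/4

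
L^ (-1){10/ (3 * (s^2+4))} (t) 5 * sin (2 * t)/3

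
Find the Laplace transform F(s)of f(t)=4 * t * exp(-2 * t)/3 4/(3 * (s + 2)^2)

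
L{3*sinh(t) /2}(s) 3/(2*(s^2 - 1) ) 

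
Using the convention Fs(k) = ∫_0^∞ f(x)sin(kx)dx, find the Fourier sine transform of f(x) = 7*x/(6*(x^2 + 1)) 7*pi*exp(-k)/12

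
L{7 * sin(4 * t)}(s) 28/(s^2 + 16)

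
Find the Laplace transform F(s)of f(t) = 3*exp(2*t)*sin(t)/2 3/(2*((s - 2)^2 + 1))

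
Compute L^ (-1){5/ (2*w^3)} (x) 5*x^2/4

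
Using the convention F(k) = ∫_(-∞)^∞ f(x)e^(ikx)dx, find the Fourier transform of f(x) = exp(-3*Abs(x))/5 6/(5*(k^2 + 9))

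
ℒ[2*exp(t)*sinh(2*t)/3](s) 4/(3*((s - 1)^2 - 4))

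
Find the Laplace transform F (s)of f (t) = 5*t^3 30/s^4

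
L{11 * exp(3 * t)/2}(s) 11/(2 * (s - 3))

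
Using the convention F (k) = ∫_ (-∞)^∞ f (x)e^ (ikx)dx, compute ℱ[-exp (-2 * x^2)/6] -sqrt (2) * sqrt (pi) * exp (-k^2/8)/12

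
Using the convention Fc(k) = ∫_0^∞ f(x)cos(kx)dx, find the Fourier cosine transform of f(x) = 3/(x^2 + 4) 3 * pi * exp(-2 * k)/4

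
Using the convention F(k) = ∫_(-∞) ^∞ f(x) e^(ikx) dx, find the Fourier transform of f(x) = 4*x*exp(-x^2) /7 2*I*sqrt(pi)*k*exp(-k^2/4) /7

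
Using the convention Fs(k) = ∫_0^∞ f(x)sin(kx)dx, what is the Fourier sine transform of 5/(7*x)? 5*pi/14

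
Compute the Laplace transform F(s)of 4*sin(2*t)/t 4*atan(2/s)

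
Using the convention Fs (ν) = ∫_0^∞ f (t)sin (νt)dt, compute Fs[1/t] pi/2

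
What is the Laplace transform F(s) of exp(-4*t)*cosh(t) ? (s + 4) /((s + 4) ^2-1) 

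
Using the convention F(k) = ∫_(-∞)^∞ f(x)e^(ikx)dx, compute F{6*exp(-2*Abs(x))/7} 24/(7*(k^2 + 4))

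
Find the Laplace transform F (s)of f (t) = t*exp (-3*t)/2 1/ (2*(s + 3)^2)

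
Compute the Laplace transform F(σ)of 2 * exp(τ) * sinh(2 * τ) 4/((σ - 1)^2-4)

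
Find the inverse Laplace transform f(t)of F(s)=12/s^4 2*t^3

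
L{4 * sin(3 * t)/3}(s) 4/(s^2 + 9)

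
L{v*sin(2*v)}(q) 4*q/(q^2 + 4)^2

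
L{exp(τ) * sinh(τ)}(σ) 1/(σ * (σ - 2))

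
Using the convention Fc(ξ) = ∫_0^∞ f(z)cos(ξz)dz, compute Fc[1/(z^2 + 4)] pi * exp(-2 * ξ)/4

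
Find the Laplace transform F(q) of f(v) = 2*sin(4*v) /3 8/(3*(q^2 + 16) ) 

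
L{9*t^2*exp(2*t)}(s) 18/(s - 2)^3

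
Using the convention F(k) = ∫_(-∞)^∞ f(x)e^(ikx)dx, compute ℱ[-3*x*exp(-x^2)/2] -3*I*sqrt(pi)*k*exp(-k^2/4)/4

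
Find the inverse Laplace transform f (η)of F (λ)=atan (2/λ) sin (2 * η)/η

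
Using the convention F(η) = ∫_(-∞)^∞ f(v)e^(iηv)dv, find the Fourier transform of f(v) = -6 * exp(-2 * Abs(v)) -24/(η^2 + 4)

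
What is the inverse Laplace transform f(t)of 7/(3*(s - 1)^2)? 7*t*exp(t)/3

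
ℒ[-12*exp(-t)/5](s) -12/(5*s + 5)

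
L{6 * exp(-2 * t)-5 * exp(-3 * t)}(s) 6/(s+2)-5/(s+3)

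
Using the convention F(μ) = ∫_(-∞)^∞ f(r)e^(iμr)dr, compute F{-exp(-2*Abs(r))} -4/(μ^2 + 4)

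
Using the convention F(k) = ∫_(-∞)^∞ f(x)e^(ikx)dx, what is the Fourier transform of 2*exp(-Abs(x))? 4/(k^2+1)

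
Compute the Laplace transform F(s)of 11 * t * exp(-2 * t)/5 11/(5 * (s + 2)^2)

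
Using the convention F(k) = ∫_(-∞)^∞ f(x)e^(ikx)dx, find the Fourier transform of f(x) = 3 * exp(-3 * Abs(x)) 18/(k^2 + 9)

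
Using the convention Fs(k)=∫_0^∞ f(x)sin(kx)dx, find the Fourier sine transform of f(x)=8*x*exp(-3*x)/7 48*k/(7*(k^2 + 9)^2)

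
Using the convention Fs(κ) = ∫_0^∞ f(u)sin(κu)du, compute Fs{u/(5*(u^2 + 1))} pi*exp(-κ)/10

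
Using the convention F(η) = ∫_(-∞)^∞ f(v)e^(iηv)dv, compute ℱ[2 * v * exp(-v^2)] I * sqrt(pi) * η * exp(-η^2/4)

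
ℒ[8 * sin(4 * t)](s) 32/(s^2 + 16)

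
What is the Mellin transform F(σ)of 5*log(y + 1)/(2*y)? -5*pi*csc(pi*σ)/(2*σ - 2)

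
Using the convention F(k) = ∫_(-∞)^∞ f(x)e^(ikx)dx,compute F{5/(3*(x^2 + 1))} 5*pi*exp(-Abs(k))/3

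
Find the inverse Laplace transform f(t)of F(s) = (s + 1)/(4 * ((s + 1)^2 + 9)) exp(-t) * cos(3 * t)/4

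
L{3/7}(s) 3/(7*s)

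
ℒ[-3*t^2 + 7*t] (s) 7/s^2 - 6/s^3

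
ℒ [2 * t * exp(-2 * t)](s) 2/(s+2)^2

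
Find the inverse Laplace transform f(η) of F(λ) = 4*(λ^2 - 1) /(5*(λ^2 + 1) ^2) 4*η*cos(η) /5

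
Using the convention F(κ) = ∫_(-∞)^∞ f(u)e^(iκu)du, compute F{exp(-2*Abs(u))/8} 1/(2*(κ^2+4))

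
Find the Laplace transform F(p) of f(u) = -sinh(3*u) -3/(p^2 - 9) 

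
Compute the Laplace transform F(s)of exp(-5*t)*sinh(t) 1/((s + 5)^2 - 1)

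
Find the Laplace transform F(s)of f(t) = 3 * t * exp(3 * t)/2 3/(2 * (s - 3)^2)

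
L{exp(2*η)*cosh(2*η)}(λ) (λ - 2)/(λ*(λ - 4))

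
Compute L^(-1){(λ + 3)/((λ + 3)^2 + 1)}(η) exp(-3 * η) * cos(η)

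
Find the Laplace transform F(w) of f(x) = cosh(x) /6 w/(6*(w^2 - 1) ) 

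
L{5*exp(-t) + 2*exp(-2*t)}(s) 2/(s + 2) + 5/(s + 1)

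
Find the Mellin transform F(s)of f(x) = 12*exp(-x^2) 6*gamma(s/2)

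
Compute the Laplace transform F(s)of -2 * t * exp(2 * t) -2/(s - 2)^2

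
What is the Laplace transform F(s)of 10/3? 10/(3*s)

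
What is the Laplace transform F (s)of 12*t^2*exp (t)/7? 24/ (7*(s - 1)^3)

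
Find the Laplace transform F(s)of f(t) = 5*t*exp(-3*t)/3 5/(3*(s + 3)^2)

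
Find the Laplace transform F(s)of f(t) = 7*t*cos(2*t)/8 7*(s^2 - 4)/(8*(s^2 + 4)^2)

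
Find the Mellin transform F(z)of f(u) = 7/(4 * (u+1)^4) 7 * gamma(z) * gamma(4 - z)/24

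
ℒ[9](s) 9/s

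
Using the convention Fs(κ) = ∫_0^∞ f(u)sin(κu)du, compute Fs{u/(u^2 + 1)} pi * exp(-κ)/2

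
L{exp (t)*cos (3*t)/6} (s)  (s - 1)/ (6*( (s - 1)^2 + 9))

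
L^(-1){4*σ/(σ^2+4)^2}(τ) τ*sin(2*τ)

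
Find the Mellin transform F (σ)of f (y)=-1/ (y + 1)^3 -pi*(σ - 2)*(σ - 1)/ (2*sin (pi*σ))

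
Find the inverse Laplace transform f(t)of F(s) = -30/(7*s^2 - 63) -10*sinh(3*t)/7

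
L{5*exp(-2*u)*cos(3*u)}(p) 5*(p+2)/((p+2)^2+9)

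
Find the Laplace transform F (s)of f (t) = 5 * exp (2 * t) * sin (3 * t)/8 15/ (8 * ( (s - 2)^2 + 9))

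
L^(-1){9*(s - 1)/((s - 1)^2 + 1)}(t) 9*exp(t)*cos(t)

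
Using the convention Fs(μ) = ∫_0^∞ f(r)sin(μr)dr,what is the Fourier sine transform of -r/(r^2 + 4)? -pi * exp(-2 * μ)/2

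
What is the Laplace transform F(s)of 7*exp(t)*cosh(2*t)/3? 7*(s - 1)/(3*((s - 1)^2-4))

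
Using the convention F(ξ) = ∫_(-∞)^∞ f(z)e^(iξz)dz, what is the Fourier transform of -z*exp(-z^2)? -I*sqrt(pi)*ξ*exp(-ξ^2/4)/2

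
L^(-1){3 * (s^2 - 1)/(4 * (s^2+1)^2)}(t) 3 * t * cos(t)/4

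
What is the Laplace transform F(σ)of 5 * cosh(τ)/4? 5 * σ/(4 * (σ^2-1))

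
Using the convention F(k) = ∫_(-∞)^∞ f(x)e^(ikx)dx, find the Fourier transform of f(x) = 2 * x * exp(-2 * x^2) sqrt(2) * I * sqrt(pi) * k * exp(-k^2/8)/4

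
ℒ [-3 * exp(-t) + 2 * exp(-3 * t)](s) 2/(s + 3) - 3/(s + 1)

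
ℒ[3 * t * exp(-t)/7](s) 3/(7 * (s + 1)^2)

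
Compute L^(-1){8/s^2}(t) 8 * t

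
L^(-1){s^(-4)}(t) t^3/6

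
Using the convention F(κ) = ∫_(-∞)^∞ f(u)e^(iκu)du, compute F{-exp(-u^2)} -sqrt(pi)*exp(-κ^2/4)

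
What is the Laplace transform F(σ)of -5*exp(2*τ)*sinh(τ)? -5/((σ - 2)^2 - 1)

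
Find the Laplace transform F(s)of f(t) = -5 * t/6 -5/(6 * s^2)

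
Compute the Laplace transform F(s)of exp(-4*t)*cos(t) (s + 4)/((s + 4)^2 + 1)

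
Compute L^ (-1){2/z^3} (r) r^2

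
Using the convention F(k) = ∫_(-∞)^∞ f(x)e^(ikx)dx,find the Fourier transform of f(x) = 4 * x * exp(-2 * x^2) sqrt(2) * I * sqrt(pi) * k * exp(-k^2/8)/2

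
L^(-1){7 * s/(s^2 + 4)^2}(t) 7 * t * sin(2 * t)/4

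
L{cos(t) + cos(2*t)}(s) s/(s^2 + 1) + s/(s^2 + 4)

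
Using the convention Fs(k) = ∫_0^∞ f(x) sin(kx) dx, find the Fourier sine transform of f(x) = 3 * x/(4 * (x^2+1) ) 3 * pi * exp(-k) /8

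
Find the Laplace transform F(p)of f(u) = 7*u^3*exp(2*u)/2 21/(p - 2)^4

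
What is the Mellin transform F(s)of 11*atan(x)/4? -11*pi*sec(pi*s/2)/(8*s)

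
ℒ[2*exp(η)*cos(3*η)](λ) 2*(λ - 1)/((λ - 1)^2 + 9)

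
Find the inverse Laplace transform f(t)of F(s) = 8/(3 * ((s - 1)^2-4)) 4 * exp(t) * sinh(2 * t)/3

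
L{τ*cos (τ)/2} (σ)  (σ^2 - 1)/ (2*(σ^2 + 1)^2)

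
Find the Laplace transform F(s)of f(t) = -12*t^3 -72/s^4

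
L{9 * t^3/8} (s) 27/ (4 * s^4)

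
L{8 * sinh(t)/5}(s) 8/(5 * (s^2 - 1))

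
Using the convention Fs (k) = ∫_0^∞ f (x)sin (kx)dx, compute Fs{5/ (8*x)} 5*pi/16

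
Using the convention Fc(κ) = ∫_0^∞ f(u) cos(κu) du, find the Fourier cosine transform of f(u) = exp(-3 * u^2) sqrt(3) * sqrt(pi) * exp(-κ^2/12) /6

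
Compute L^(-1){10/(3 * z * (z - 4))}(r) 5 * exp(2 * r) * sinh(2 * r)/3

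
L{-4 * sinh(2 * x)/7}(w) -8/(7 * w^2 - 28)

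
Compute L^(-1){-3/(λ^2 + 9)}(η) -sin(3*η)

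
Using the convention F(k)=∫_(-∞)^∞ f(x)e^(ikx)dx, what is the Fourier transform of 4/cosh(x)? 4*pi/cosh(pi*k/2)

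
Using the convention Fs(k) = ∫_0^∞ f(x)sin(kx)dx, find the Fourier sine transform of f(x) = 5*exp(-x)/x 5*atan(k)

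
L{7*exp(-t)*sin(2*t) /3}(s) 14/(3*((s + 1) ^2 + 4) ) 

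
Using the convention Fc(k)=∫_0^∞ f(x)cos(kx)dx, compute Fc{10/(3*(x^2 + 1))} 5*pi*exp(-k)/3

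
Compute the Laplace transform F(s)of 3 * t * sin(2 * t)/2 6 * s/(s^2 + 4)^2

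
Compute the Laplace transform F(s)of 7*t 7/s^2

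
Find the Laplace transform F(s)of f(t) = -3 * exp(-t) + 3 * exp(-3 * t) 3/(s + 3) - 3/(s + 1)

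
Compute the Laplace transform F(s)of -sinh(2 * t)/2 -1/(s^2 - 4)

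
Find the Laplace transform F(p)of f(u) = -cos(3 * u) -p/(p^2 + 9)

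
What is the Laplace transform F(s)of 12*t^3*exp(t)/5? 72/(5*(s - 1)^4)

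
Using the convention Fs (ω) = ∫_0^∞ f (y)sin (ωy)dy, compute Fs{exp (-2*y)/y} atan (ω/2)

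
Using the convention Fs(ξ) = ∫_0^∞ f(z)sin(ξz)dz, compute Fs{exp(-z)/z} atan(ξ)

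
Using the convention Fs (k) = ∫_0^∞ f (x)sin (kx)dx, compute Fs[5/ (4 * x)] 5 * pi/8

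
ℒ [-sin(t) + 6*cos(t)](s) 6*s/(s^2 + 1)-1/(s^2 + 1) 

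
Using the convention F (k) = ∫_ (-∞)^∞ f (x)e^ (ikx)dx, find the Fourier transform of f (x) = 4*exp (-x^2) 4*sqrt (pi)*exp (-k^2/4)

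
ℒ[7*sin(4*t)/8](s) 7/(2*(s^2 + 16))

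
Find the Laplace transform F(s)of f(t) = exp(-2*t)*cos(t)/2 (s+2)/(2*((s+2)^2+1))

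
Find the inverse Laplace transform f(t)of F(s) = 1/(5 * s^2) t/5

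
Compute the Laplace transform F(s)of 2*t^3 12/s^4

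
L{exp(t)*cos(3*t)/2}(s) (s - 1)/(2*((s - 1)^2 + 9))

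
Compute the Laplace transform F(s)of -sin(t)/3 -1/(3*s^2 + 3)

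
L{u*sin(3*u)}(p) 6*p/(p^2+9)^2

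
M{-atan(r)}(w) pi*sec(pi*w/2)/(2*w)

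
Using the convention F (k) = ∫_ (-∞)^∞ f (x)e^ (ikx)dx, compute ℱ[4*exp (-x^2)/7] 4*sqrt (pi)*exp (-k^2/4)/7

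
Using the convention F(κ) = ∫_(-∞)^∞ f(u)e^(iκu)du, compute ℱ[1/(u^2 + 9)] pi*exp(-3*Abs(κ))/3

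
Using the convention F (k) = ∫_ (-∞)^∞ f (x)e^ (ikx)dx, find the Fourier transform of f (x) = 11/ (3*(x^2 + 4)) 11*pi*exp (-2*Abs (k))/6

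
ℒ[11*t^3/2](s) 33/s^4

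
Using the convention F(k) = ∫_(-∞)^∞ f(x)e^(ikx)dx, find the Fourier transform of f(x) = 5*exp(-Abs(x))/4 5/(2*(k^2+1))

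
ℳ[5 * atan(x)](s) -5 * pi * sec(pi * s/2)/(2 * s)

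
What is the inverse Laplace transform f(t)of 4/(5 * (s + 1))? 4 * exp(-t)/5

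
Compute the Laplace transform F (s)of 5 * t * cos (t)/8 5 * (s^2 - 1)/ (8 * (s^2 + 1)^2)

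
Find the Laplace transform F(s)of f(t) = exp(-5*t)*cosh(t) (s + 5)/((s + 5)^2 - 1)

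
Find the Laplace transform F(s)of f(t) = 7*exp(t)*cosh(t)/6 7*(s - 1)/(6*s*(s - 2))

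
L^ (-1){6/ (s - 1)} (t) 6 * exp (t)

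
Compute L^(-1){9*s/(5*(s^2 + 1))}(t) 9*cos(t)/5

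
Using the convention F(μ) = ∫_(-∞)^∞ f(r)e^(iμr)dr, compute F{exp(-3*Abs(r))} 6/(μ^2 + 9)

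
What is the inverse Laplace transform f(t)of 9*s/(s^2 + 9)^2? 3*t*sin(3*t)/2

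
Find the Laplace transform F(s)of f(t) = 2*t 2/s^2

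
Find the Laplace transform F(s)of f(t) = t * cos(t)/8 (s^2 - 1)/(8 * (s^2+1)^2)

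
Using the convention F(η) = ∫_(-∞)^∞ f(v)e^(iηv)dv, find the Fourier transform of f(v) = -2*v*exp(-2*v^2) -sqrt(2)*I*sqrt(pi)*η*exp(-η^2/8)/4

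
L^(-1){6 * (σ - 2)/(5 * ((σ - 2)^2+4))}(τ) 6 * exp(2 * τ) * cos(2 * τ)/5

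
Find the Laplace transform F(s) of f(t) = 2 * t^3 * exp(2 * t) 12/(s - 2) ^4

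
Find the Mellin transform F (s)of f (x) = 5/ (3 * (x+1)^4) 5 * gamma (s) * gamma (4 - s)/18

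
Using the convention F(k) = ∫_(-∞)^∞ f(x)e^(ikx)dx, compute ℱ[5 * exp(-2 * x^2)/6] 5 * sqrt(2) * sqrt(pi) * exp(-k^2/8)/12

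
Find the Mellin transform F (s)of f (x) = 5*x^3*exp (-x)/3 5*gamma (s + 3)/3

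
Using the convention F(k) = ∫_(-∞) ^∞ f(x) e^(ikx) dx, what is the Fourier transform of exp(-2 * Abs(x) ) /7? 4/(7 * (k^2 + 4) ) 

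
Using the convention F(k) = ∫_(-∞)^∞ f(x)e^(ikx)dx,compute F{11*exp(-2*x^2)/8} 11*sqrt(2)*sqrt(pi)*exp(-k^2/8)/16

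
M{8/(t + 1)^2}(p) -8*pi*(p - 1)/sin(pi*p)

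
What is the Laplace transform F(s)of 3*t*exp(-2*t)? 3/(s + 2)^2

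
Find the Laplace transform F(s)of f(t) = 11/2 11/(2*s)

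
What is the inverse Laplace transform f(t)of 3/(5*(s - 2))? 3*exp(2*t)/5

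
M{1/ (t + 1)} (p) pi*csc (pi*p)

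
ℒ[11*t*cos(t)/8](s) 11*(s^2 - 1)/(8*(s^2+1)^2)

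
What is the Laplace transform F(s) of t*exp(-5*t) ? (s + 5) ^(-2) 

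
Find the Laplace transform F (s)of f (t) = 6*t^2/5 12/ (5*s^3)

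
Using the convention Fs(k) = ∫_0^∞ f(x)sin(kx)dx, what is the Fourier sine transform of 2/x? pi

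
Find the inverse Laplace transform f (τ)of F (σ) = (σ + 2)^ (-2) τ * exp (-2 * τ)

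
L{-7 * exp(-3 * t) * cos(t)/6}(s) 7 * (-s - 3)/(6 * ((s + 3)^2 + 1))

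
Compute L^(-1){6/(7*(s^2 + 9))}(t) 2*sin(3*t)/7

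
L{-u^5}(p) -120/p^6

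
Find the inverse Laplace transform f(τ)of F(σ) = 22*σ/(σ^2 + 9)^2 11*τ*sin(3*τ)/3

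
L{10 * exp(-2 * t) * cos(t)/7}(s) 10 * (s + 2)/(7 * ((s + 2)^2 + 1))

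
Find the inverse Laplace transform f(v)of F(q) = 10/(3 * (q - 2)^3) 5 * v^2 * exp(2 * v)/3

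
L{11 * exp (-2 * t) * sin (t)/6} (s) 11/ (6 * ( (s+2)^2+1))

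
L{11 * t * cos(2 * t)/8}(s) 11 * (s^2 - 4)/(8 * (s^2+4)^2)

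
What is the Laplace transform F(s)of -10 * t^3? -60/s^4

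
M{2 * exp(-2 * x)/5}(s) 2^(1 - s) * gamma(s)/5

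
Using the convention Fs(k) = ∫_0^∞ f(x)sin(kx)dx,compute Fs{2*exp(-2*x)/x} 2*atan(k/2)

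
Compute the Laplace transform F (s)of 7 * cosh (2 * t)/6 7 * s/ (6 * (s^2 - 4))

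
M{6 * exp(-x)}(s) 6 * gamma(s)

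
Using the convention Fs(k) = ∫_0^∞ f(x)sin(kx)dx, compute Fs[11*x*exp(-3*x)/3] 22*k/(k^2 + 9)^2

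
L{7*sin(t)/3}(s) 7/(3*(s^2 + 1))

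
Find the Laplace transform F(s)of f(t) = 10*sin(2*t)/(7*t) 10*atan(2/s)/7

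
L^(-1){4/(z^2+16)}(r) sin(4*r)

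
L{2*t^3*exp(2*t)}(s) 12/(s - 2)^4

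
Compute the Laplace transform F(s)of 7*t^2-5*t 14/s^3-5/s^2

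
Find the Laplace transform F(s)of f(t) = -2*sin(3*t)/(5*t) -2*atan(3/s)/5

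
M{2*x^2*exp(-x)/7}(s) 2*gamma(s + 2)/7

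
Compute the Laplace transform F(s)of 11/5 11/(5*s)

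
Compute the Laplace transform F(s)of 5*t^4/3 40/s^5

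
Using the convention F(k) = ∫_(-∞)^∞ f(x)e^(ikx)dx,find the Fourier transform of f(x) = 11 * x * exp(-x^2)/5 11 * I * sqrt(pi) * k * exp(-k^2/4)/10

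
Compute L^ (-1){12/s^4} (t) 2*t^3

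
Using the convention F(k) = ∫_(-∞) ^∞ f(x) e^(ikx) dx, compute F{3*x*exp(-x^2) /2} 3*I*sqrt(pi)*k*exp(-k^2/4) /4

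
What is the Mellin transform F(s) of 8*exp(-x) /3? 8*gamma(s) /3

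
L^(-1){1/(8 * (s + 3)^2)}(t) t * exp(-3 * t)/8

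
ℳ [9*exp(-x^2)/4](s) 9*gamma(s/2)/8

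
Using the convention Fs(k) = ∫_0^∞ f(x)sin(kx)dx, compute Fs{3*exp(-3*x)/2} 3*k/(2*(k^2 + 9))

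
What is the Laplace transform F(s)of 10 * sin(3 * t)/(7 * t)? 10 * atan(3/s)/7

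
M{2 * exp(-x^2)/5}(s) gamma(s/2)/5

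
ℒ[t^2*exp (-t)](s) 2/ (s + 1)^3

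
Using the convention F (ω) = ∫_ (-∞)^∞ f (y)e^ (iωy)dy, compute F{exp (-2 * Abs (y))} 4/ (ω^2 + 4)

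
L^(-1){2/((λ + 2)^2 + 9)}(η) 2 * exp(-2 * η) * sin(3 * η)/3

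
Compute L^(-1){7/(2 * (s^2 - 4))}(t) 7 * sinh(2 * t)/4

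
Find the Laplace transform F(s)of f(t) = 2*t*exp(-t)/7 2/(7*(s + 1)^2)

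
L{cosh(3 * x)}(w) w/(w^2 - 9)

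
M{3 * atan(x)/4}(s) -3 * pi * sec(pi * s/2)/(8 * s)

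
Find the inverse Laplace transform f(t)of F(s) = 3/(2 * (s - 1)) 3 * exp(t)/2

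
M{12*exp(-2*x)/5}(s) 12*gamma(s)/(5*2^s)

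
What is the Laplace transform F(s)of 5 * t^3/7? 30/(7 * s^4)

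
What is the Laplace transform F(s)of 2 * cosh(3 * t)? 2 * s/(s^2 - 9)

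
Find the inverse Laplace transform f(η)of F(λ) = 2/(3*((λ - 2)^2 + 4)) exp(2*η)*sin(2*η)/3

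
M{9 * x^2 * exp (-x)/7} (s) 9 * gamma (s + 2)/7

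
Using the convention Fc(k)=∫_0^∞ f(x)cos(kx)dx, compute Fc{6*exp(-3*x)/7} 18/(7*(k^2 + 9))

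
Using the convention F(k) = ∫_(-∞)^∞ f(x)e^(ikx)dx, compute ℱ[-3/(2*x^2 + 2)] -3*pi*exp(-Abs(k))/2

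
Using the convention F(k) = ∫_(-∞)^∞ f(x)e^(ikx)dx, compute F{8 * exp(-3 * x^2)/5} 8 * sqrt(3) * sqrt(pi) * exp(-k^2/12)/15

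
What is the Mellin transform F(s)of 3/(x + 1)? 3 * pi * csc(pi * s)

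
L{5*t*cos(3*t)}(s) 5*(s^2 - 9)/(s^2 + 9)^2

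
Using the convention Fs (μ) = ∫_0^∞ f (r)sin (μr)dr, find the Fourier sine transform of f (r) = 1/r pi/2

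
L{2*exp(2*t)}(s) 2/(s - 2)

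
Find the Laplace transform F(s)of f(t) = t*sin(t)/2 s/(s^2+1)^2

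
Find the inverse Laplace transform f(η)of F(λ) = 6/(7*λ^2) 6*η/7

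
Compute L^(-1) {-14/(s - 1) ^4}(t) -7 * t^3 * exp(t) /3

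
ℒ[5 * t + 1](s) 5/s^2 + 1/s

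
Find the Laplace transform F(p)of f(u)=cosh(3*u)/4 p/(4*(p^2 - 9))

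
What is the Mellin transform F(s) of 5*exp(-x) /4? 5*gamma(s) /4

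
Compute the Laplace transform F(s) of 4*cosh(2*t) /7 4*s/(7*(s^2-4) ) 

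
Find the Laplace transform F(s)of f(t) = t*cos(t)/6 (s^2 - 1)/(6*(s^2 + 1)^2)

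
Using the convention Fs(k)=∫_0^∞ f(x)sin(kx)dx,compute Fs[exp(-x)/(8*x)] atan(k)/8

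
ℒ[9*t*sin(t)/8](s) 9*s/(4*(s^2 + 1)^2)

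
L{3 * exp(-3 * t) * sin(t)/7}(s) 3/(7 * ((s + 3)^2 + 1))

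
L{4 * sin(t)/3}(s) 4/(3 * (s^2+1))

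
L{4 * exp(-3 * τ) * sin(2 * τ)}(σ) 8/((σ + 3)^2 + 4)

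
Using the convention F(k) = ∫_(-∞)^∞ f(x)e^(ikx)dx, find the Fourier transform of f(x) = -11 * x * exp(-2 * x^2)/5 -11 * sqrt(2) * I * sqrt(pi) * k * exp(-k^2/8)/40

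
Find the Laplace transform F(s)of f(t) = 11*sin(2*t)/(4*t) 11*atan(2/s)/4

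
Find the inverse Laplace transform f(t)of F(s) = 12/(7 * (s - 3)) 12 * exp(3 * t)/7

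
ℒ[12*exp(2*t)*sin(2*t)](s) 24/((s - 2)^2 + 4)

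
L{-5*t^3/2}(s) -15/s^4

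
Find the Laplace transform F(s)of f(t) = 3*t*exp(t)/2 3/(2*(s - 1)^2)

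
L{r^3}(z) 6/z^4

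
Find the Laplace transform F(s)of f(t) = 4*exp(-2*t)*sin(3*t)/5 12/(5*((s + 2)^2 + 9))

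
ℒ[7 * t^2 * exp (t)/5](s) 14/ (5 * (s - 1)^3)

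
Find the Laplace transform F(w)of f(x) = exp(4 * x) 1/(w - 4)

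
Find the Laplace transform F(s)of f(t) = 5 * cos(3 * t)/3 5 * s/(3 * (s^2 + 9))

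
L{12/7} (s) 12/ (7*s) 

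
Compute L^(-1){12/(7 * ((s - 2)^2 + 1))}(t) 12 * exp(2 * t) * sin(t)/7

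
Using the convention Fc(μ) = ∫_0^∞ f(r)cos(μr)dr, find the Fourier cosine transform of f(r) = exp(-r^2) sqrt(pi) * exp(-μ^2/4)/2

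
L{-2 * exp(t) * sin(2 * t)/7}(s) -4/(7 * (s - 1)^2 + 28)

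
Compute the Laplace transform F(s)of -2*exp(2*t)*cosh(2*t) 2*(2 - s)/(s*(s - 4))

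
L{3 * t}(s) 3/s^2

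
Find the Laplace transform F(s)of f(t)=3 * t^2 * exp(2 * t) 6/(s - 2)^3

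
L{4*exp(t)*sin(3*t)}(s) 12/((s - 1)^2 + 9)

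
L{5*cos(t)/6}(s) 5*s/(6*(s^2 + 1))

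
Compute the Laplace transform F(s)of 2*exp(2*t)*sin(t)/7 2/(7*((s - 2)^2 + 1))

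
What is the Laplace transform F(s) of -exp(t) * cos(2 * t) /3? (1 - s) /(3 * ((s - 1) ^2 + 4) ) 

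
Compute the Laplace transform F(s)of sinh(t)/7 1/(7 * (s^2 - 1))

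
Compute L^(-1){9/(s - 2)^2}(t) 9*t*exp(2*t)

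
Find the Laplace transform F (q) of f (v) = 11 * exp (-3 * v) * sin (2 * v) 22/ ( (q + 3) ^2 + 4) 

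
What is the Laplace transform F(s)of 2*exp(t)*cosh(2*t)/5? 2*(s - 1)/(5*((s - 1)^2 - 4))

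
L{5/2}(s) 5/(2*s)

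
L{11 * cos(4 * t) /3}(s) 11 * s/(3 * (s^2 + 16) ) 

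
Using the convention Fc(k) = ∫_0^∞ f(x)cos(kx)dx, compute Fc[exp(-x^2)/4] sqrt(pi)*exp(-k^2/4)/8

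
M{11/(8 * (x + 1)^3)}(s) 11 * pi * (s - 2) * (s - 1)/(16 * sin(pi * s))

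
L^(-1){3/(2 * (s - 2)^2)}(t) 3 * t * exp(2 * t)/2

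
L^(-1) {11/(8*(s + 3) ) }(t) 11*exp(-3*t) /8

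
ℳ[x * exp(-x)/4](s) gamma(s + 1)/4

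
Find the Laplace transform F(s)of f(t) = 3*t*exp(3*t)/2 3/(2*(s - 3)^2)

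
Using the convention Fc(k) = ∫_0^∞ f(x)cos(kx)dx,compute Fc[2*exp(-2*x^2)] sqrt(2)*sqrt(pi)*exp(-k^2/8)/2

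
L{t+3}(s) 3/s+s^(-2)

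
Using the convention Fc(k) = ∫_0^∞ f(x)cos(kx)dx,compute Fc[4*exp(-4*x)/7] 16/(7*(k^2 + 16))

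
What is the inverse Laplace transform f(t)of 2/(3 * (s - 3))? 2 * exp(3 * t)/3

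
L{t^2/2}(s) s^(-3)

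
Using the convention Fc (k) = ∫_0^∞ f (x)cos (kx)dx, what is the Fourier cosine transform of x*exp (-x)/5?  (1 - k^2)/ (5*(k^2 + 1)^2)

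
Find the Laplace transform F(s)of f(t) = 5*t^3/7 30/(7*s^4)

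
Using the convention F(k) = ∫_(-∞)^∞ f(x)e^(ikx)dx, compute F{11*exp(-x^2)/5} 11*sqrt(pi)*exp(-k^2/4)/5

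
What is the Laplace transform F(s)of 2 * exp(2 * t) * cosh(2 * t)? 2 * (s - 2)/(s * (s - 4))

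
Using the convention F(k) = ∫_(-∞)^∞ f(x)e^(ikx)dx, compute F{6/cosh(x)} 6 * pi/cosh(pi * k/2)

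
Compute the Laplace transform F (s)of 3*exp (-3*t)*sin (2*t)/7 6/ (7*( (s + 3)^2 + 4))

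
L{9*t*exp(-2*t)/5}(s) 9/(5*(s + 2)^2)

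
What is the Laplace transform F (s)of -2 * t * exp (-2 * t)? -2/ (s + 2)^2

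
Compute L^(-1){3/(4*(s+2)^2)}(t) 3*t*exp(-2*t)/4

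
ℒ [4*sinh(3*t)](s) 12/(s^2 - 9)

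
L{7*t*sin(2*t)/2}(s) 14*s/(s^2 + 4)^2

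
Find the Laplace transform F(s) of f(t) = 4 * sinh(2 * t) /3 8/(3 * (s^2 - 4) ) 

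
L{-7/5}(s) -7/(5 * s)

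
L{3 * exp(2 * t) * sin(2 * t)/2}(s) 3/((s - 2)^2 + 4)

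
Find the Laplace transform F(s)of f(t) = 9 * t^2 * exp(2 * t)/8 9/(4 * (s - 2)^3)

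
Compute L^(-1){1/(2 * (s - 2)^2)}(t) t * exp(2 * t)/2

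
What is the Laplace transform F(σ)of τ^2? 2/σ^3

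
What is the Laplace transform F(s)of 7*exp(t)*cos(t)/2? 7*(s - 1)/(2*((s - 1)^2 + 1))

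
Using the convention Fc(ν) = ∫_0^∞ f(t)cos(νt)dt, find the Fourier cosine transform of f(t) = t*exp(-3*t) (9 - ν^2)/(ν^2 + 9)^2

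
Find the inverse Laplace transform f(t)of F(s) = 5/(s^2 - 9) 5*sinh(3*t)/3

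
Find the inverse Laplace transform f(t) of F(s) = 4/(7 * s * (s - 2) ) 4 * exp(t) * sinh(t) /7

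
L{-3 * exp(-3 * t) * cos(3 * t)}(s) 3 * (-s - 3)/((s + 3)^2 + 9)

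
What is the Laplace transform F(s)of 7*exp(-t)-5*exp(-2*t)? 7/(s + 1)-5/(s + 2)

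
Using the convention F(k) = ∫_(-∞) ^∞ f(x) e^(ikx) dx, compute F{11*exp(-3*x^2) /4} 11*sqrt(3)*sqrt(pi)*exp(-k^2/12) /12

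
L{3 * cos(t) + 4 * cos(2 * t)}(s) 4 * s/(s^2 + 4) + 3 * s/(s^2 + 1)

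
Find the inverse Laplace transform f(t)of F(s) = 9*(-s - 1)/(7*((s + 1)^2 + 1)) -9*exp(-t)*cos(t)/7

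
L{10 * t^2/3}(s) 20/(3 * s^3)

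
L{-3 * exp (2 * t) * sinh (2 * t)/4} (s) -3/ (2 * s * (s - 4))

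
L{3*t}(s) 3/s^2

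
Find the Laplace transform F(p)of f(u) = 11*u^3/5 66/(5*p^4)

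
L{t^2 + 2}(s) 2/s + 2/s^3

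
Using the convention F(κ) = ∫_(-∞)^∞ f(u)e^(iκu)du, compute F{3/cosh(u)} 3*pi/cosh(pi*κ/2)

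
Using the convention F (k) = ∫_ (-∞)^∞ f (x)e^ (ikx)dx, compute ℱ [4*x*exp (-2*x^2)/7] sqrt (2)*I*sqrt (pi)*k*exp (-k^2/8)/14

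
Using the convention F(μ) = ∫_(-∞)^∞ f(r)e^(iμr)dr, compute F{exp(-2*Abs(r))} 4/(μ^2 + 4)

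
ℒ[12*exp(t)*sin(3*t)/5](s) 36/(5*((s - 1)^2 + 9))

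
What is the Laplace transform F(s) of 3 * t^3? 18/s^4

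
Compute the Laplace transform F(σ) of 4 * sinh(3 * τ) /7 12/(7 * (σ^2 - 9) ) 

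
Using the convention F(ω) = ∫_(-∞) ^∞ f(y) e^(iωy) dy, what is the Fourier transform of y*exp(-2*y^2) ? sqrt(2)*I*sqrt(pi)*ω*exp(-ω^2/8) /8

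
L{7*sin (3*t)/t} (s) 7*atan (3/s)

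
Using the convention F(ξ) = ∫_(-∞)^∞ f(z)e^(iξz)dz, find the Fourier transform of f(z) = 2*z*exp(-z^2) I*sqrt(pi)*ξ*exp(-ξ^2/4)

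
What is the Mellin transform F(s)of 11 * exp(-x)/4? 11 * gamma(s)/4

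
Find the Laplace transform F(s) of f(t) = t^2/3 2/(3 * s^3) 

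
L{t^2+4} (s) 2/s^3+4/s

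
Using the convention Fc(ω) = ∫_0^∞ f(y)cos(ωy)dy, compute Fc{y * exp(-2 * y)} (4 - ω^2)/(ω^2 + 4)^2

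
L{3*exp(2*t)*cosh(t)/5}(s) 3*(s - 2)/(5*((s - 2)^2 - 1))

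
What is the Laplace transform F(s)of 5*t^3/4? 15/(2*s^4)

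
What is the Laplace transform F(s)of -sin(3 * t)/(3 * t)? -atan(3/s)/3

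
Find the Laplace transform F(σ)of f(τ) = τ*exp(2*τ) (σ - 2)^(-2)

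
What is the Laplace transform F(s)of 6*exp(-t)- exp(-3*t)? 6/(s+1)-1/(s+3)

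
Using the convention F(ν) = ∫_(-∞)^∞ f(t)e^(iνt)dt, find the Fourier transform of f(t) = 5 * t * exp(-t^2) 5 * I * sqrt(pi) * ν * exp(-ν^2/4)/2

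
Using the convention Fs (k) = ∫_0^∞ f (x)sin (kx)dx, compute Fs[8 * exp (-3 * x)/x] 8 * atan (k/3)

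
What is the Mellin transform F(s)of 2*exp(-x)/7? 2*gamma(s)/7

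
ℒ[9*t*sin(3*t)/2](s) 27*s/(s^2 + 9)^2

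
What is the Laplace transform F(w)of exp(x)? 1/(w - 1)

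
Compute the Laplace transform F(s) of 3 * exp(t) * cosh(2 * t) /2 3 * (s - 1) /(2 * ((s - 1) ^2 - 4) ) 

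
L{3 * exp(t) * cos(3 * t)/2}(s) 3 * (s - 1)/(2 * ((s - 1)^2 + 9))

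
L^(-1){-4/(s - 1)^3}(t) -2 * t^2 * exp(t)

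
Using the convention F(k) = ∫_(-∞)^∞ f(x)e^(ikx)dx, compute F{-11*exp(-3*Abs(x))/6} -11/(k^2 + 9)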